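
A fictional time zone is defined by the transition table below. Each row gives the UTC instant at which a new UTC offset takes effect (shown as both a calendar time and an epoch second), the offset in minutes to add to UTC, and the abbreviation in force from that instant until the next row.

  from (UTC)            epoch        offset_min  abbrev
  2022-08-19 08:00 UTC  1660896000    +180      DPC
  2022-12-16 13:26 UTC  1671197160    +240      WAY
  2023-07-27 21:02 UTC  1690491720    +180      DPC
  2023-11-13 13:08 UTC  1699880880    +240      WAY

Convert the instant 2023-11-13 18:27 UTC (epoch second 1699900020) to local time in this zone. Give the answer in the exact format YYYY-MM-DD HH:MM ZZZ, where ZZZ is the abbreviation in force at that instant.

2023-11-13 22:27 WAY

Query: 2023-11-13 18:27 UTC
Rule 4/4 (WAY, +04:00): 2023-11-13 13:08 UTC ≤ query < +∞
18·60 + 27 + 240 = 1347 min
1347 = 0·1440 + 1347; 1347 = 22·60 + 27 → 22:27, same day
→ 2023-11-13 22:27 WAY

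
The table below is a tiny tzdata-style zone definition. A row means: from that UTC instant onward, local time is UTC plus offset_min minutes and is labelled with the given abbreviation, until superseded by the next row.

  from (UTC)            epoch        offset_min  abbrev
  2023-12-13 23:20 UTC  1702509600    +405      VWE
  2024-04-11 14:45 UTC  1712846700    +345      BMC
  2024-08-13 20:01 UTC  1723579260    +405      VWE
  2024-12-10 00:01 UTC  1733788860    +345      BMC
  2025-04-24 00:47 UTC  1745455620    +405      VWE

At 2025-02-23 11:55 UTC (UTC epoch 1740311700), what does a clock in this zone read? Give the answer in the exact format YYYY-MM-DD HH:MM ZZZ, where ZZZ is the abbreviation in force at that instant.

Query: 2025-02-23 11:55 UTC
Rule 4/5 (BMC, +05:45): 2024-12-10 00:01 UTC ≤ query < 2025-04-24 00:47 UTC
11·60 + 55 + 345 = 1060 min
1060 = 0·1440 + 1060; 1060 = 17·60 + 40 → 17:40, same day
→ 2025-02-23 17:40 BMC

2025-02-23 17:40 BMC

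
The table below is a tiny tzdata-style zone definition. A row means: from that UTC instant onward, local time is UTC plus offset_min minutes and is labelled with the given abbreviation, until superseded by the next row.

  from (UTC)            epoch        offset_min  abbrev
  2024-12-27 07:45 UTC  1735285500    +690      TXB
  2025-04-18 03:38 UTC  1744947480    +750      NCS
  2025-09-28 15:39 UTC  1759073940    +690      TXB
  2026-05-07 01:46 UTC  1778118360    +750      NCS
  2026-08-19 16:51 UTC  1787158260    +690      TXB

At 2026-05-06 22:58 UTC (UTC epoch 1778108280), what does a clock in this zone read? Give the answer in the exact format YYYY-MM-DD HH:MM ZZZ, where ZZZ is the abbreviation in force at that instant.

2026-05-07 10:28 TXB

Query: 2026-05-06 22:58 UTC
Rule 3/5 (TXB, +11:30): 2025-09-28 15:39 UTC ≤ query < 2026-05-07 01:46 UTC
22·60 + 58 + 690 = 2068 min
2068 = 1·1440 + 628; 628 = 10·60 + 28 → 10:28, 2026-05-06 + 1 day = 2026-05-07
→ 2026-05-07 10:28 TXB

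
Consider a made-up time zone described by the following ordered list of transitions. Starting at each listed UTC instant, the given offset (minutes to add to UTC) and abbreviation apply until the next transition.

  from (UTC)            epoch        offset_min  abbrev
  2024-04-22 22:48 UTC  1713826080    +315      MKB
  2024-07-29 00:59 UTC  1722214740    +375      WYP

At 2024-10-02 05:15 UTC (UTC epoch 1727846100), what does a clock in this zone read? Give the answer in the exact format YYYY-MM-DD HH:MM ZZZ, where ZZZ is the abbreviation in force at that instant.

2024-10-02 11:30 WYP

Query: 2024-10-02 05:15 UTC
Rule 2/2 (WYP, +06:15): 2024-07-29 00:59 UTC ≤ query < +∞
5·60 + 15 + 375 = 690 min
690 = 0·1440 + 690; 690 = 11·60 + 30 → 11:30, same day
→ 2024-10-02 11:30 WYP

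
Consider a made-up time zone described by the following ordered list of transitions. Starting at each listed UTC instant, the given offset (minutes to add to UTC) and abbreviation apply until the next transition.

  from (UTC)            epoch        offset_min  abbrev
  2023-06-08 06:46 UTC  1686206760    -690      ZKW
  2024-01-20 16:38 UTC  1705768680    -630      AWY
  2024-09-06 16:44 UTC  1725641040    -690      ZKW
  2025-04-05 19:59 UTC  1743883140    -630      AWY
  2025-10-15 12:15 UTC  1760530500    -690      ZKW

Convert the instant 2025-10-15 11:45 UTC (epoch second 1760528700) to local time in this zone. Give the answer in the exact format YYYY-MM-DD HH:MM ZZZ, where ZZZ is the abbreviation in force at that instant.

2025-10-15 01:15 AWY

Query: 2025-10-15 11:45 UTC
Rule 4/5 (AWY, -10:30): 2025-04-05 19:59 UTC ≤ query < 2025-10-15 12:15 UTC
11·60 + 45 - 630 = 75 min
75 = 0·1440 + 75; 75 = 1·60 + 15 → 01:15, same day
→ 2025-10-15 01:15 AWY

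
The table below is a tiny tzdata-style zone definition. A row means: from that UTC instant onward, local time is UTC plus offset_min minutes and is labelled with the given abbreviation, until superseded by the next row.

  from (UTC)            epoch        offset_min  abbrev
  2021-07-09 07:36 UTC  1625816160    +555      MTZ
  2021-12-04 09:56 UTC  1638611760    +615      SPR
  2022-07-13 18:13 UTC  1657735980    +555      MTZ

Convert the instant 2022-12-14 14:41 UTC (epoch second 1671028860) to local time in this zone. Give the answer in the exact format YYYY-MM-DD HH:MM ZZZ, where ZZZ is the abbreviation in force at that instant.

2022-12-14 23:56 MTZ

Query: 2022-12-14 14:41 UTC
Rule 3/3 (MTZ, +09:15): 2022-07-13 18:13 UTC ≤ query < +∞
14·60 + 41 + 555 = 1436 min
1436 = 0·1440 + 1436; 1436 = 23·60 + 56 → 23:56, same day
→ 2022-12-14 23:56 MTZ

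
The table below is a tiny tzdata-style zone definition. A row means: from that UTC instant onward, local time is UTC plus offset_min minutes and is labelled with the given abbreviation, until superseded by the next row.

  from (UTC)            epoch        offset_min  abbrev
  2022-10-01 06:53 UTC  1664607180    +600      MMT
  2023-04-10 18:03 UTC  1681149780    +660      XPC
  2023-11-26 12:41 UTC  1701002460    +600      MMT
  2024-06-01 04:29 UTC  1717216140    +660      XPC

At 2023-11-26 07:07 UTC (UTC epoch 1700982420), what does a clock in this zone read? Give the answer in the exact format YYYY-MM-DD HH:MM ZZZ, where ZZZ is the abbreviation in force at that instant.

Query: 2023-11-26 07:07 UTC
Rule 2/4 (XPC, +11:00): 2023-04-10 18:03 UTC ≤ query < 2023-11-26 12:41 UTC
7·60 + 7 + 660 = 1087 min
1087 = 0·1440 + 1087; 1087 = 18·60 + 7 → 18:07, same day
→ 2023-11-26 18:07 XPC

2023-11-26 18:07 XPC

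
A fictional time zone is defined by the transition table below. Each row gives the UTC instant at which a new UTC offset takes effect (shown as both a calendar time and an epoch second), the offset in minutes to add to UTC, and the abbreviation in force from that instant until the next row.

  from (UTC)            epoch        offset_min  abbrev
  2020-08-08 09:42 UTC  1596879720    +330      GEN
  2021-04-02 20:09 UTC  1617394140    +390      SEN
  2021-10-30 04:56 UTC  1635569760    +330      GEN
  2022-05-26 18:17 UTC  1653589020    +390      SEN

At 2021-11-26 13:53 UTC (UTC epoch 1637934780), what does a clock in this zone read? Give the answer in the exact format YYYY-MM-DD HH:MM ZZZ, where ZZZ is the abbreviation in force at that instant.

2021-11-26 19:23 GEN

Query: 2021-11-26 13:53 UTC
Rule 3/4 (GEN, +05:30): 2021-10-30 04:56 UTC ≤ query < 2022-05-26 18:17 UTC
13·60 + 53 + 330 = 1163 min
1163 = 0·1440 + 1163; 1163 = 19·60 + 23 → 19:23, same day
→ 2021-11-26 19:23 GEN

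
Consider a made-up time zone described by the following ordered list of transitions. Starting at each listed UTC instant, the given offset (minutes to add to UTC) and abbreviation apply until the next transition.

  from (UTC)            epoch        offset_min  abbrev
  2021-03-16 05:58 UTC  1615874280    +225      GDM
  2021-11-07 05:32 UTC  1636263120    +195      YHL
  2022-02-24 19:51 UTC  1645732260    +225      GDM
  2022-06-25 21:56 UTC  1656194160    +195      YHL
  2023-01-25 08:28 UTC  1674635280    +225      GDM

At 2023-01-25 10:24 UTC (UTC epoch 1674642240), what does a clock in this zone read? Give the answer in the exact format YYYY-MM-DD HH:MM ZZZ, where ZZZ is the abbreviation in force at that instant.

2023-01-25 14:09 GDM

Query: 2023-01-25 10:24 UTC
Rule 5/5 (GDM, +03:45): 2023-01-25 08:28 UTC ≤ query < +∞
10·60 + 24 + 225 = 849 min
849 = 0·1440 + 849; 849 = 14·60 + 9 → 14:09, same day
→ 2023-01-25 14:09 GDM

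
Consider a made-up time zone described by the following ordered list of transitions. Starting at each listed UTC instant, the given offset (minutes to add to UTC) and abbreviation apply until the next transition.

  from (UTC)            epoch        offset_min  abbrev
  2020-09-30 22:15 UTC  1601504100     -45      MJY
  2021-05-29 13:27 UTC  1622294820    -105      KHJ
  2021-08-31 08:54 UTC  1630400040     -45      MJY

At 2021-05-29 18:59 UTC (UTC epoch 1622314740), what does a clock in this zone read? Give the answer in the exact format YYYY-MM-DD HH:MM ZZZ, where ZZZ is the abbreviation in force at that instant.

Query: 2021-05-29 18:59 UTC
Rule 2/3 (KHJ, -01:45): 2021-05-29 13:27 UTC ≤ query < 2021-08-31 08:54 UTC
18·60 + 59 - 105 = 1034 min
1034 = 0·1440 + 1034; 1034 = 17·60 + 14 → 17:14, same day
→ 2021-05-29 17:14 KHJ

2021-05-29 17:14 KHJ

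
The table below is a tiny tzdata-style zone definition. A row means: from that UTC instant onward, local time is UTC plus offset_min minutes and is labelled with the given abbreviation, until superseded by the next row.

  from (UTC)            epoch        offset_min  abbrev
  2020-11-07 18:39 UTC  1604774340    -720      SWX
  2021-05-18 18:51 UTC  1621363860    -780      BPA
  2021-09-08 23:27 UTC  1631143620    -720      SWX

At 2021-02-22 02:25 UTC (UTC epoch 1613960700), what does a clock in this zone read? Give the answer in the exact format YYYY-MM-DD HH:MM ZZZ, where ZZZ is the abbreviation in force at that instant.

2021-02-21 14:25 SWX

Query: 2021-02-22 02:25 UTC
Rule 1/3 (SWX, -12:00): 2020-11-07 18:39 UTC ≤ query < 2021-05-18 18:51 UTC
2·60 + 25 - 720 = -575 min
-575 = -1·1440 + 865; 865 = 14·60 + 25 → 14:25, 2021-02-22 - 1 day = 2021-02-21
→ 2021-02-21 14:25 SWX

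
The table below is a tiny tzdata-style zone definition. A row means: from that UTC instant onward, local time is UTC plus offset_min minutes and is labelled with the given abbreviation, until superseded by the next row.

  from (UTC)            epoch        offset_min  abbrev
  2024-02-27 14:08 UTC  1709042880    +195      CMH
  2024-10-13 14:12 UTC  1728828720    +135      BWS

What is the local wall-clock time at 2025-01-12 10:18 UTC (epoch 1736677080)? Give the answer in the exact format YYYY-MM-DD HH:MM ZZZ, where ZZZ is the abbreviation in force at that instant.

2025-01-12 12:33 BWS

Query: 2025-01-12 10:18 UTC
Rule 2/2 (BWS, +02:15): 2024-10-13 14:12 UTC ≤ query < +∞
10·60 + 18 + 135 = 753 min
753 = 0·1440 + 753; 753 = 12·60 + 33 → 12:33, same day
→ 2025-01-12 12:33 BWS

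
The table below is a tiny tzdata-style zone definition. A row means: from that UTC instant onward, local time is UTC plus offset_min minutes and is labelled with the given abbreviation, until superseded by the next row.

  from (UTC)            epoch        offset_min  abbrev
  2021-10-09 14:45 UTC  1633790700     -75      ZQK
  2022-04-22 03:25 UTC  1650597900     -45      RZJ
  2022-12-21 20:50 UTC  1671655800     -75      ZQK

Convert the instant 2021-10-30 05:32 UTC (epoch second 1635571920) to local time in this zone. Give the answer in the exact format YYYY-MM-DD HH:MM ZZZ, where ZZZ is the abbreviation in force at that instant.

2021-10-30 04:17 ZQK

Query: 2021-10-30 05:32 UTC
Rule 1/3 (ZQK, -01:15): 2021-10-09 14:45 UTC ≤ query < 2022-04-22 03:25 UTC
5·60 + 32 - 75 = 257 min
257 = 0·1440 + 257; 257 = 4·60 + 17 → 04:17, same day
→ 2021-10-30 04:17 ZQK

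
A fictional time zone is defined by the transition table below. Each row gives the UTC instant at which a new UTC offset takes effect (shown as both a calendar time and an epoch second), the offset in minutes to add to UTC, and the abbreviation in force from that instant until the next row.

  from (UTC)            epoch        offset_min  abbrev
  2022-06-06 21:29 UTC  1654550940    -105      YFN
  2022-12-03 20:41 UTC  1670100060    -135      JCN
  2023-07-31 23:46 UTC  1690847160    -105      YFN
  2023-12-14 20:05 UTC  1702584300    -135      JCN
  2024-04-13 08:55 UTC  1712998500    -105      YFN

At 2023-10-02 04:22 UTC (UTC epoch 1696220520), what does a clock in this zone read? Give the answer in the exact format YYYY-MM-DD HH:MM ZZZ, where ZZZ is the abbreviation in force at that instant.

2023-10-02 02:37 YFN

Query: 2023-10-02 04:22 UTC
Rule 3/5 (YFN, -01:45): 2023-07-31 23:46 UTC ≤ query < 2023-12-14 20:05 UTC
4·60 + 22 - 105 = 157 min
157 = 0·1440 + 157; 157 = 2·60 + 37 → 02:37, same day
→ 2023-10-02 02:37 YFN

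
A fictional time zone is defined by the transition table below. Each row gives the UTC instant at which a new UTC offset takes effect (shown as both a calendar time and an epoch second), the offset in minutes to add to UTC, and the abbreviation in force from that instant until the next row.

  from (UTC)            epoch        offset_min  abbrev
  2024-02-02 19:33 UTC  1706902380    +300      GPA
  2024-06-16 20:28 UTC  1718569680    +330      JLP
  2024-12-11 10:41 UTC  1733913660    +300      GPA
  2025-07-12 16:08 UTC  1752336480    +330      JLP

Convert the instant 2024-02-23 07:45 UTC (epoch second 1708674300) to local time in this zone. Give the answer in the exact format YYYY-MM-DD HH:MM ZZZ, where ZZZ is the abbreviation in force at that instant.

2024-02-23 12:45 GPA

Query: 2024-02-23 07:45 UTC
Rule 1/4 (GPA, +05:00): 2024-02-02 19:33 UTC ≤ query < 2024-06-16 20:28 UTC
7·60 + 45 + 300 = 765 min
765 = 0·1440 + 765; 765 = 12·60 + 45 → 12:45, same day
→ 2024-02-23 12:45 GPA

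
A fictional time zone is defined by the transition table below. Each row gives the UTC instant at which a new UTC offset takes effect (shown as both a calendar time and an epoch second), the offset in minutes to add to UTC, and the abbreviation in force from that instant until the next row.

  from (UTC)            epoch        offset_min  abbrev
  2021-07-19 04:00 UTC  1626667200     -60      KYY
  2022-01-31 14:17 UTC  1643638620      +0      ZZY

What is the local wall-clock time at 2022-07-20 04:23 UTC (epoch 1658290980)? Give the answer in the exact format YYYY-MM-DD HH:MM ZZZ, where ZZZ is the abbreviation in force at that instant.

Query: 2022-07-20 04:23 UTC
Rule 2/2 (ZZY, +00:00): 2022-01-31 14:17 UTC ≤ query < +∞
4·60 + 23 + 0 = 263 min
263 = 0·1440 + 263; 263 = 4·60 + 23 → 04:23, same day
→ 2022-07-20 04:23 ZZY

2022-07-20 04:23 ZZY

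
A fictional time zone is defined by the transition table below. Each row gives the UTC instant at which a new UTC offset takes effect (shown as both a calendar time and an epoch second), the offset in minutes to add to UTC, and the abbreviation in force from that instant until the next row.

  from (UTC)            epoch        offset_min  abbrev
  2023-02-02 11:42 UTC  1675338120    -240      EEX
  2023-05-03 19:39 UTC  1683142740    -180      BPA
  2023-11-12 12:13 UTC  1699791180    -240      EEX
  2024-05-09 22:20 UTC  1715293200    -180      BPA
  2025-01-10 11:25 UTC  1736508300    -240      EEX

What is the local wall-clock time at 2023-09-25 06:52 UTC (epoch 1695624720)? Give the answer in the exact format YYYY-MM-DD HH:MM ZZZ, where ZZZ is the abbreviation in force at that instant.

Query: 2023-09-25 06:52 UTC
Rule 2/5 (BPA, -03:00): 2023-05-03 19:39 UTC ≤ query < 2023-11-12 12:13 UTC
6·60 + 52 - 180 = 232 min
232 = 0·1440 + 232; 232 = 3·60 + 52 → 03:52, same day
→ 2023-09-25 03:52 BPA

2023-09-25 03:52 BPA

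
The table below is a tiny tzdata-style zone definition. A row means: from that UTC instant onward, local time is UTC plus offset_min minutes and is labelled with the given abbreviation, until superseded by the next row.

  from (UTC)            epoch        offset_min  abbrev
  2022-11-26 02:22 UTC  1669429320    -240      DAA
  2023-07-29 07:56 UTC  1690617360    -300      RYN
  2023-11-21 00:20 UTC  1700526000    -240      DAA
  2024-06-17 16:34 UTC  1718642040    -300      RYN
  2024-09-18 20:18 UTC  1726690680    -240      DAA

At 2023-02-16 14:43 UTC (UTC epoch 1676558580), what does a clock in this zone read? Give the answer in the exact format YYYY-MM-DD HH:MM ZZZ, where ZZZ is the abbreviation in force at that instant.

2023-02-16 10:43 DAA

Query: 2023-02-16 14:43 UTC
Rule 1/5 (DAA, -04:00): 2022-11-26 02:22 UTC ≤ query < 2023-07-29 07:56 UTC
14·60 + 43 - 240 = 643 min
643 = 0·1440 + 643; 643 = 10·60 + 43 → 10:43, same day
→ 2023-02-16 10:43 DAA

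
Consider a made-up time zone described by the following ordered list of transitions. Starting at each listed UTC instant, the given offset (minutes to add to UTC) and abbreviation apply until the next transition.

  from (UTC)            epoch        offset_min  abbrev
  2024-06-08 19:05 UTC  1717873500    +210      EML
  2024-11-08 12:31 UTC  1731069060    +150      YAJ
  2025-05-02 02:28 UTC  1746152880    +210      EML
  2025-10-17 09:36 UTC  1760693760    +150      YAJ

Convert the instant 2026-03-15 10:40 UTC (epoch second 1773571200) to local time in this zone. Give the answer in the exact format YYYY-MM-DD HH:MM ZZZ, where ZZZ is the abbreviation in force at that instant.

Query: 2026-03-15 10:40 UTC
Rule 4/4 (YAJ, +02:30): 2025-10-17 09:36 UTC ≤ query < +∞
10·60 + 40 + 150 = 790 min
790 = 0·1440 + 790; 790 = 13·60 + 10 → 13:10, same day
→ 2026-03-15 13:10 YAJ

2026-03-15 13:10 YAJ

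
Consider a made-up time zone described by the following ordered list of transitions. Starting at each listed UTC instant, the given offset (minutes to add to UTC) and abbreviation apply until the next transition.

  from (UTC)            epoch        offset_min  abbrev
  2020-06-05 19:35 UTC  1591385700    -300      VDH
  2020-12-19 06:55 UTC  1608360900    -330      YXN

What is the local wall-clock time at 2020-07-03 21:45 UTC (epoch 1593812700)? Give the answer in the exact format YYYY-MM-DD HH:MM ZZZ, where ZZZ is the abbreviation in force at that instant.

Query: 2020-07-03 21:45 UTC
Rule 1/2 (VDH, -05:00): 2020-06-05 19:35 UTC ≤ query < 2020-12-19 06:55 UTC
21·60 + 45 - 300 = 1005 min
1005 = 0·1440 + 1005; 1005 = 16·60 + 45 → 16:45, same day
→ 2020-07-03 16:45 VDH

2020-07-03 16:45 VDH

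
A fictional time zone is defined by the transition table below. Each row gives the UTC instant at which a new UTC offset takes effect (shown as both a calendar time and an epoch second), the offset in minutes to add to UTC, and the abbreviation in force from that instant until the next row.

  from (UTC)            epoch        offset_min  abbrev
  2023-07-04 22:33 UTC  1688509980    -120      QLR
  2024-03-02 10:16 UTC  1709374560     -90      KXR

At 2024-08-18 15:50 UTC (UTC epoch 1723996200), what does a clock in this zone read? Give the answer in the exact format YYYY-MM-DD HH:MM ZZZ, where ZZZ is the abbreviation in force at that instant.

2024-08-18 14:20 KXR

Query: 2024-08-18 15:50 UTC
Rule 2/2 (KXR, -01:30): 2024-03-02 10:16 UTC ≤ query < +∞
15·60 + 50 - 90 = 860 min
860 = 0·1440 + 860; 860 = 14·60 + 20 → 14:20, same day
→ 2024-08-18 14:20 KXR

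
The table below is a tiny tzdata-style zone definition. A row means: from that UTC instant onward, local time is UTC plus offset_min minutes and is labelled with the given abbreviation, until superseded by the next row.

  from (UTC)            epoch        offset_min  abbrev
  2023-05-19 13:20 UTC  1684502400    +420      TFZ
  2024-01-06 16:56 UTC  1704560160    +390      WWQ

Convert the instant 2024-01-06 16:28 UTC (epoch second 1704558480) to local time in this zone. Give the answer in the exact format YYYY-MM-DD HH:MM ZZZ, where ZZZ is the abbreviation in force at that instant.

2024-01-06 23:28 TFZ

Query: 2024-01-06 16:28 UTC
Rule 1/2 (TFZ, +07:00): 2023-05-19 13:20 UTC ≤ query < 2024-01-06 16:56 UTC
16·60 + 28 + 420 = 1408 min
1408 = 0·1440 + 1408; 1408 = 23·60 + 28 → 23:28, same day
→ 2024-01-06 23:28 TFZ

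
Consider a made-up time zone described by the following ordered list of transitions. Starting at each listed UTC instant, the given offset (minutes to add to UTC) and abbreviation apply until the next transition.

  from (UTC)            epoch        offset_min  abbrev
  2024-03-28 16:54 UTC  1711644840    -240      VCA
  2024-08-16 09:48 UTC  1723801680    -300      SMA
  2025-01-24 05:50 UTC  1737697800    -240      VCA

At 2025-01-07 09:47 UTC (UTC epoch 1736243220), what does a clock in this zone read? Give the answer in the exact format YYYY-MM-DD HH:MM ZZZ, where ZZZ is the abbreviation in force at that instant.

Query: 2025-01-07 09:47 UTC
Rule 2/3 (SMA, -05:00): 2024-08-16 09:48 UTC ≤ query < 2025-01-24 05:50 UTC
9·60 + 47 - 300 = 287 min
287 = 0·1440 + 287; 287 = 4·60 + 47 → 04:47, same day
→ 2025-01-07 04:47 SMA

2025-01-07 04:47 SMA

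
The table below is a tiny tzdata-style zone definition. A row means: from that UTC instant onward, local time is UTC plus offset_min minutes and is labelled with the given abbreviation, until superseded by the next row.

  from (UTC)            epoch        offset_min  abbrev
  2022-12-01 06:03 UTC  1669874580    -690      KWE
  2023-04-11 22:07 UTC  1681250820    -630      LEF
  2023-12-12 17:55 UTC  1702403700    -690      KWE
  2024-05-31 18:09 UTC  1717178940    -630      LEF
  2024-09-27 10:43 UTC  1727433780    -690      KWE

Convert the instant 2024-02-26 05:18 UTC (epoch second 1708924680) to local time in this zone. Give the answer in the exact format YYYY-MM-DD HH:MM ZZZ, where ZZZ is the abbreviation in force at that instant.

Query: 2024-02-26 05:18 UTC
Rule 3/5 (KWE, -11:30): 2023-12-12 17:55 UTC ≤ query < 2024-05-31 18:09 UTC
5·60 + 18 - 690 = -372 min
-372 = -1·1440 + 1068; 1068 = 17·60 + 48 → 17:48, 2024-02-26 - 1 day = 2024-02-25
→ 2024-02-25 17:48 KWE

2024-02-25 17:48 KWE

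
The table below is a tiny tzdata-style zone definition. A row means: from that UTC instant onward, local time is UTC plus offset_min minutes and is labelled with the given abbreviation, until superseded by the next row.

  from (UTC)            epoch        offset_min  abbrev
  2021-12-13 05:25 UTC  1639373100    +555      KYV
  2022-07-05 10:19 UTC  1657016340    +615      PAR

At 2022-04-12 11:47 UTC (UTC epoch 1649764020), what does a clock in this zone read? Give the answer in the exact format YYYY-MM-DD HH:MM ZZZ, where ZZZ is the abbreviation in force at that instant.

Query: 2022-04-12 11:47 UTC
Rule 1/2 (KYV, +09:15): 2021-12-13 05:25 UTC ≤ query < 2022-07-05 10:19 UTC
11·60 + 47 + 555 = 1262 min
1262 = 0·1440 + 1262; 1262 = 21·60 + 2 → 21:02, same day
→ 2022-04-12 21:02 KYV

2022-04-12 21:02 KYV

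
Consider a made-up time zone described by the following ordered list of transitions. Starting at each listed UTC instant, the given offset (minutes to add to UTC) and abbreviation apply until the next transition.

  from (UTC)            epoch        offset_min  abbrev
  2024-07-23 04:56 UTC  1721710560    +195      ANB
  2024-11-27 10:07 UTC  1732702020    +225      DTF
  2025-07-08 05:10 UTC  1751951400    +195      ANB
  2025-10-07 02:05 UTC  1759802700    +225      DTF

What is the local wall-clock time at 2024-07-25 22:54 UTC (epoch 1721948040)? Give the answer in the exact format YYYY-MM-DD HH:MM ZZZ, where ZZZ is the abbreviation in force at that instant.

Query: 2024-07-25 22:54 UTC
Rule 1/4 (ANB, +03:15): 2024-07-23 04:56 UTC ≤ query < 2024-11-27 10:07 UTC
22·60 + 54 + 195 = 1569 min
1569 = 1·1440 + 129; 129 = 2·60 + 9 → 02:09, 2024-07-25 + 1 day = 2024-07-26
→ 2024-07-26 02:09 ANB

2024-07-26 02:09 ANB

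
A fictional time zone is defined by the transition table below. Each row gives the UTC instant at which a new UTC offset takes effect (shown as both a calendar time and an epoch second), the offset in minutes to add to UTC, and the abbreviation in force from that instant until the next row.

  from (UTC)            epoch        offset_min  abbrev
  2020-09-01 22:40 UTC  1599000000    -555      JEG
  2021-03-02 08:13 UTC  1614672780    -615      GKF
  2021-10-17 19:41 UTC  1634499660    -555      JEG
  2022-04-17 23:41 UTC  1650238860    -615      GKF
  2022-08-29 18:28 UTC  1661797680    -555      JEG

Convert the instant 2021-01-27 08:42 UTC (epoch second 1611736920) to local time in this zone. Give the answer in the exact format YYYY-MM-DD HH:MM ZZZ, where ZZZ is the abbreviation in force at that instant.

2021-01-26 23:27 JEG

Query: 2021-01-27 08:42 UTC
Rule 1/5 (JEG, -09:15): 2020-09-01 22:40 UTC ≤ query < 2021-03-02 08:13 UTC
8·60 + 42 - 555 = -33 min
-33 = -1·1440 + 1407; 1407 = 23·60 + 27 → 23:27, 2021-01-27 - 1 day = 2021-01-26
→ 2021-01-26 23:27 JEG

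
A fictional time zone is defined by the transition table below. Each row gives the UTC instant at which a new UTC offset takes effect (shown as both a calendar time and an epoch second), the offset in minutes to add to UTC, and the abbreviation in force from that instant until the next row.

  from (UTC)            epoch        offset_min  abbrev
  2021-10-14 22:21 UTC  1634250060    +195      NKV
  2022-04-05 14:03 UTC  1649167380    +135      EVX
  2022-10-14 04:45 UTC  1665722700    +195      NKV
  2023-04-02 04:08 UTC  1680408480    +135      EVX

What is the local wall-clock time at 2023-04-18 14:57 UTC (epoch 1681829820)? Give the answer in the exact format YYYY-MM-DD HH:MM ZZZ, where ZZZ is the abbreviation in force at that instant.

2023-04-18 17:12 EVX

Query: 2023-04-18 14:57 UTC
Rule 4/4 (EVX, +02:15): 2023-04-02 04:08 UTC ≤ query < +∞
14·60 + 57 + 135 = 1032 min
1032 = 0·1440 + 1032; 1032 = 17·60 + 12 → 17:12, same day
→ 2023-04-18 17:12 EVX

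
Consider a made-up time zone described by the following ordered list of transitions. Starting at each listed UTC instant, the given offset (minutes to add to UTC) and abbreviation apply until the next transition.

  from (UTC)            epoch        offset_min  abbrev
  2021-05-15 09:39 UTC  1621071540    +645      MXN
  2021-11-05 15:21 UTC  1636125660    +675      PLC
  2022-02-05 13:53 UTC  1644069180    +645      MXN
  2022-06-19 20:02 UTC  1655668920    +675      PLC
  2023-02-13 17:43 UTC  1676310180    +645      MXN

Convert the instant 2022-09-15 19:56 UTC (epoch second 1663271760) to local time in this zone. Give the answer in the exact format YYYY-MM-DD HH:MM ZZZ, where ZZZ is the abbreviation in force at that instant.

2022-09-16 07:11 PLC

Query: 2022-09-15 19:56 UTC
Rule 4/5 (PLC, +11:15): 2022-06-19 20:02 UTC ≤ query < 2023-02-13 17:43 UTC
19·60 + 56 + 675 = 1871 min
1871 = 1·1440 + 431; 431 = 7·60 + 11 → 07:11, 2022-09-15 + 1 day = 2022-09-16
→ 2022-09-16 07:11 PLC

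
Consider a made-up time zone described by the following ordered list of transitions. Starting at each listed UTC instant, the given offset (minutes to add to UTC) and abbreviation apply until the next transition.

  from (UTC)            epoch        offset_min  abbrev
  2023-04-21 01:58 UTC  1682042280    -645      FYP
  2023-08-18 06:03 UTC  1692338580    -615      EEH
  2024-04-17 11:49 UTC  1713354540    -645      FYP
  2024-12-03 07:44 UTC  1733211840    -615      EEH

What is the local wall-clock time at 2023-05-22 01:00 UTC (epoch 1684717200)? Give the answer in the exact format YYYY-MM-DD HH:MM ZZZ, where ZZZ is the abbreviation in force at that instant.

2023-05-21 14:15 FYP

Query: 2023-05-22 01:00 UTC
Rule 1/4 (FYP, -10:45): 2023-04-21 01:58 UTC ≤ query < 2023-08-18 06:03 UTC
1·60 + 0 - 645 = -585 min
-585 = -1·1440 + 855; 855 = 14·60 + 15 → 14:15, 2023-05-22 - 1 day = 2023-05-21
→ 2023-05-21 14:15 FYP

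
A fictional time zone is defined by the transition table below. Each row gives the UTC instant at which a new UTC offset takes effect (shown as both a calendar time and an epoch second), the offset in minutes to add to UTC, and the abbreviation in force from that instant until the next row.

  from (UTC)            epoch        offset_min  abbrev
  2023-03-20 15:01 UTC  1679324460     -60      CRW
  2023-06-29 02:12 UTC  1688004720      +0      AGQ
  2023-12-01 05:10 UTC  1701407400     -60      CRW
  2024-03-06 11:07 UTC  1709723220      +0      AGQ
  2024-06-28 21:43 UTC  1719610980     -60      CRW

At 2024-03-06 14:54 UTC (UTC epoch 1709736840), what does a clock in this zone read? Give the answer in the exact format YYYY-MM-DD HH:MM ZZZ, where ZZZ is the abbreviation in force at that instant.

Query: 2024-03-06 14:54 UTC
Rule 4/5 (AGQ, +00:00): 2024-03-06 11:07 UTC ≤ query < 2024-06-28 21:43 UTC
14·60 + 54 + 0 = 894 min
894 = 0·1440 + 894; 894 = 14·60 + 54 → 14:54, same day
→ 2024-03-06 14:54 AGQ

2024-03-06 14:54 AGQ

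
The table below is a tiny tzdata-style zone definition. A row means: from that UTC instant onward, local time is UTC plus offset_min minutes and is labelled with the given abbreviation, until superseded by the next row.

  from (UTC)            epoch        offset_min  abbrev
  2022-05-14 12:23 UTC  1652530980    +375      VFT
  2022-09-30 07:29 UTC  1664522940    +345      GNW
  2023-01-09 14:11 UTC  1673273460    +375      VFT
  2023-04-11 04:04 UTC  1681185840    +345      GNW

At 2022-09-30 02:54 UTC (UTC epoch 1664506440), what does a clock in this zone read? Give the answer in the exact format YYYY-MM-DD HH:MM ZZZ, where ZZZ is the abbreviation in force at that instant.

2022-09-30 09:09 VFT

Query: 2022-09-30 02:54 UTC
Rule 1/4 (VFT, +06:15): 2022-05-14 12:23 UTC ≤ query < 2022-09-30 07:29 UTC
2·60 + 54 + 375 = 549 min
549 = 0·1440 + 549; 549 = 9·60 + 9 → 09:09, same day
→ 2022-09-30 09:09 VFT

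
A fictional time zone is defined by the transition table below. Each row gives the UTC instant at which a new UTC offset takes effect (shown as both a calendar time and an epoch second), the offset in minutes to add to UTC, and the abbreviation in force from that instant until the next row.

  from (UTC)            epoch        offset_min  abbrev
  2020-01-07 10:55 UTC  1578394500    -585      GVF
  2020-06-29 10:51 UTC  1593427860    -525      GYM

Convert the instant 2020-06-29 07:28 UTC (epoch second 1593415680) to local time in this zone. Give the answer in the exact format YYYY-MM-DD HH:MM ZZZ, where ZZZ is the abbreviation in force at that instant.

2020-06-28 21:43 GVF

Query: 2020-06-29 07:28 UTC
Rule 1/2 (GVF, -09:45): 2020-01-07 10:55 UTC ≤ query < 2020-06-29 10:51 UTC
7·60 + 28 - 585 = -137 min
-137 = -1·1440 + 1303; 1303 = 21·60 + 43 → 21:43, 2020-06-29 - 1 day = 2020-06-28
→ 2020-06-28 21:43 GVF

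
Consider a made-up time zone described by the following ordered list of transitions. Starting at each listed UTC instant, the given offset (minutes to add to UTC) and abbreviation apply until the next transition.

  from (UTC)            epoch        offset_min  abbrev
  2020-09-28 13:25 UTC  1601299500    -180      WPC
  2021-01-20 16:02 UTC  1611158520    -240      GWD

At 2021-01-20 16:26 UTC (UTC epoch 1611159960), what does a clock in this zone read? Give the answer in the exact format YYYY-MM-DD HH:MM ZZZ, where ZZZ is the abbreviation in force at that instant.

Query: 2021-01-20 16:26 UTC
Rule 2/2 (GWD, -04:00): 2021-01-20 16:02 UTC ≤ query < +∞
16·60 + 26 - 240 = 746 min
746 = 0·1440 + 746; 746 = 12·60 + 26 → 12:26, same day
→ 2021-01-20 12:26 GWD

2021-01-20 12:26 GWD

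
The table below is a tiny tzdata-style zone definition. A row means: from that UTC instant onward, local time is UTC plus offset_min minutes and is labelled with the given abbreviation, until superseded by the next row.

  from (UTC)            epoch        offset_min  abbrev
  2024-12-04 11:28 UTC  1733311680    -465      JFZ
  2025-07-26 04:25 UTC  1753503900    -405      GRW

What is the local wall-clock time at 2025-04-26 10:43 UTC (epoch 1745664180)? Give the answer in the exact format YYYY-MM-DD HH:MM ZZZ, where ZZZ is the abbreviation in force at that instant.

2025-04-26 02:58 JFZ

Query: 2025-04-26 10:43 UTC
Rule 1/2 (JFZ, -07:45): 2024-12-04 11:28 UTC ≤ query < 2025-07-26 04:25 UTC
10·60 + 43 - 465 = 178 min
178 = 0·1440 + 178; 178 = 2·60 + 58 → 02:58, same day
→ 2025-04-26 02:58 JFZ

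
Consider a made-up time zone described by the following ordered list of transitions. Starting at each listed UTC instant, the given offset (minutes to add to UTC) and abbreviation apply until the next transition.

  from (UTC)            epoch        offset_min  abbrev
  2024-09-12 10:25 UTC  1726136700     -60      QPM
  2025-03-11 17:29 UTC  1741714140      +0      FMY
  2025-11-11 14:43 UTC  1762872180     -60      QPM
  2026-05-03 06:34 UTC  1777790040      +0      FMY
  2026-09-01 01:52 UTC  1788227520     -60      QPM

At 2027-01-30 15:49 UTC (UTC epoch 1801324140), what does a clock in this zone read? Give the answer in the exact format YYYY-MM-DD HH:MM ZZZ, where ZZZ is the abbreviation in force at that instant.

2027-01-30 14:49 QPM

Query: 2027-01-30 15:49 UTC
Rule 5/5 (QPM, -01:00): 2026-09-01 01:52 UTC ≤ query < +∞
15·60 + 49 - 60 = 889 min
889 = 0·1440 + 889; 889 = 14·60 + 49 → 14:49, same day
→ 2027-01-30 14:49 QPM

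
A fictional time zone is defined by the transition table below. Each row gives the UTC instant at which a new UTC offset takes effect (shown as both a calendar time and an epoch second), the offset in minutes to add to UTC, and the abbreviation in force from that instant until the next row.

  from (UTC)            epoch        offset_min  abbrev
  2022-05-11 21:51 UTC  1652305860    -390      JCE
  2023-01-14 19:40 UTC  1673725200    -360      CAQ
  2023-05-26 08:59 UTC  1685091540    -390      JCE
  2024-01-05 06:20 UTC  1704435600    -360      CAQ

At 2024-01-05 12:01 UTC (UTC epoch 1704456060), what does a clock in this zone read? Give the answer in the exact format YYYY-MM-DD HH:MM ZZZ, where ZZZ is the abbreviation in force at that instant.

2024-01-05 06:01 CAQ

Query: 2024-01-05 12:01 UTC
Rule 4/4 (CAQ, -06:00): 2024-01-05 06:20 UTC ≤ query < +∞
12·60 + 1 - 360 = 361 min
361 = 0·1440 + 361; 361 = 6·60 + 1 → 06:01, same day
→ 2024-01-05 06:01 CAQ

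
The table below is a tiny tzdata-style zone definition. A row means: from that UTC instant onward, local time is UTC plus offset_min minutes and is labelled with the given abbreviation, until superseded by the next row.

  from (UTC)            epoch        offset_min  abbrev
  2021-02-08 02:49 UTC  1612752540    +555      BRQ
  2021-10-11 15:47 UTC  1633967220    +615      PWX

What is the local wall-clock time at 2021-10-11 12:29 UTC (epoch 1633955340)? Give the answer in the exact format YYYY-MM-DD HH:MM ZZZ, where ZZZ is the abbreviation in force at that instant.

Query: 2021-10-11 12:29 UTC
Rule 1/2 (BRQ, +09:15): 2021-02-08 02:49 UTC ≤ query < 2021-10-11 15:47 UTC
12·60 + 29 + 555 = 1304 min
1304 = 0·1440 + 1304; 1304 = 21·60 + 44 → 21:44, same day
→ 2021-10-11 21:44 BRQ

2021-10-11 21:44 BRQ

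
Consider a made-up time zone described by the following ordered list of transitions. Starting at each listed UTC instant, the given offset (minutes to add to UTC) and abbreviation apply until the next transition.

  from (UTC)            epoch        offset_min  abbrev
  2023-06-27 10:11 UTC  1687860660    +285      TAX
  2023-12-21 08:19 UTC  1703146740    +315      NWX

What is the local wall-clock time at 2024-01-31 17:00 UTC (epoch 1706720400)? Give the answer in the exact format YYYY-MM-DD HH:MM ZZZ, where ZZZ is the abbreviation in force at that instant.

Query: 2024-01-31 17:00 UTC
Rule 2/2 (NWX, +05:15): 2023-12-21 08:19 UTC ≤ query < +∞
17·60 + 0 + 315 = 1335 min
1335 = 0·1440 + 1335; 1335 = 22·60 + 15 → 22:15, same day
→ 2024-01-31 22:15 NWX

2024-01-31 22:15 NWX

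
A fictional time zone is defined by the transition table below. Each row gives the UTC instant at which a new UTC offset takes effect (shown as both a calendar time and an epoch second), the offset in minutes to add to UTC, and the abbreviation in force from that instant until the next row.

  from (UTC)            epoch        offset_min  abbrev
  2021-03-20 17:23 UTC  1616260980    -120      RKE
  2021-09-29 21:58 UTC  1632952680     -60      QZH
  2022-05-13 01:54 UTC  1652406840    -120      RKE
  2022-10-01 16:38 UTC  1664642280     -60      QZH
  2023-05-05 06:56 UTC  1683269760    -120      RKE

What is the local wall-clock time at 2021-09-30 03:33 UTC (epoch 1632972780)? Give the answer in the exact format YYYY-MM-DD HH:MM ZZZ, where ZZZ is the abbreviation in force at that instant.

Query: 2021-09-30 03:33 UTC
Rule 2/5 (QZH, -01:00): 2021-09-29 21:58 UTC ≤ query < 2022-05-13 01:54 UTC
3·60 + 33 - 60 = 153 min
153 = 0·1440 + 153; 153 = 2·60 + 33 → 02:33, same day
→ 2021-09-30 02:33 QZH

2021-09-30 02:33 QZH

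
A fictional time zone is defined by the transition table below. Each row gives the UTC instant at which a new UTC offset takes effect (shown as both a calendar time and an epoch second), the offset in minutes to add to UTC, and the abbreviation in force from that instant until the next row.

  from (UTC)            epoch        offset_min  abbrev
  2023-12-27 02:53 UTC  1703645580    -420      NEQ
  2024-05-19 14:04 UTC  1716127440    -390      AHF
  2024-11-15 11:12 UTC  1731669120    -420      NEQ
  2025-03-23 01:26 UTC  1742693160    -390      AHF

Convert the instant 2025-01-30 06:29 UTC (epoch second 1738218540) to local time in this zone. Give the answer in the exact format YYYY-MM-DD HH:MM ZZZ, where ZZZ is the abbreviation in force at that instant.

2025-01-29 23:29 NEQ

Query: 2025-01-30 06:29 UTC
Rule 3/4 (NEQ, -07:00): 2024-11-15 11:12 UTC ≤ query < 2025-03-23 01:26 UTC
6·60 + 29 - 420 = -31 min
-31 = -1·1440 + 1409; 1409 = 23·60 + 29 → 23:29, 2025-01-30 - 1 day = 2025-01-29
→ 2025-01-29 23:29 NEQ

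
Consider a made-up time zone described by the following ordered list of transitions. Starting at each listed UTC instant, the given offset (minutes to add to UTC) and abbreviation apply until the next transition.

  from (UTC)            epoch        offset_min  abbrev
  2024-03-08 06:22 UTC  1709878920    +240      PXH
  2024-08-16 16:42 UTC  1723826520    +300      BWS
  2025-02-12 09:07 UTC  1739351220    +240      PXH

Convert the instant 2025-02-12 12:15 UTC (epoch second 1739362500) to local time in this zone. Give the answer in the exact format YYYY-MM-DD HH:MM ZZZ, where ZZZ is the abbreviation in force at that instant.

2025-02-12 16:15 PXH

Query: 2025-02-12 12:15 UTC
Rule 3/3 (PXH, +04:00): 2025-02-12 09:07 UTC ≤ query < +∞
12·60 + 15 + 240 = 975 min
975 = 0·1440 + 975; 975 = 16·60 + 15 → 16:15, same day
→ 2025-02-12 16:15 PXH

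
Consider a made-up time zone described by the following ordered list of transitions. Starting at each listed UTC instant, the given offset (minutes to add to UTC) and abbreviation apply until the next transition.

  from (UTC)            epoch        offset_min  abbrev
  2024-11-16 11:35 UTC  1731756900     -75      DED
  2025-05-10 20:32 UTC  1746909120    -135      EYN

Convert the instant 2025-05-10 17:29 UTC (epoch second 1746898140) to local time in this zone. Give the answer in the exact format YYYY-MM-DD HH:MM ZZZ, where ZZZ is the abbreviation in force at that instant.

2025-05-10 16:14 DED

Query: 2025-05-10 17:29 UTC
Rule 1/2 (DED, -01:15): 2024-11-16 11:35 UTC ≤ query < 2025-05-10 20:32 UTC
17·60 + 29 - 75 = 974 min
974 = 0·1440 + 974; 974 = 16·60 + 14 → 16:14, same day
→ 2025-05-10 16:14 DED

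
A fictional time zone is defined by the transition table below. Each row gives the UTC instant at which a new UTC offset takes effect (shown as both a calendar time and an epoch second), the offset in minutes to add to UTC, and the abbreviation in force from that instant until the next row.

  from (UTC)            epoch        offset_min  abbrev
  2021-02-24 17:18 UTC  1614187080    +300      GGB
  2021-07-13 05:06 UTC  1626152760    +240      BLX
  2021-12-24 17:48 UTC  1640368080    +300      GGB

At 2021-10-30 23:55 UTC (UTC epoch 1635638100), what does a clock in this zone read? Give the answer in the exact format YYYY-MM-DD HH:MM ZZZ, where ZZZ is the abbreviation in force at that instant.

Query: 2021-10-30 23:55 UTC
Rule 2/3 (BLX, +04:00): 2021-07-13 05:06 UTC ≤ query < 2021-12-24 17:48 UTC
23·60 + 55 + 240 = 1675 min
1675 = 1·1440 + 235; 235 = 3·60 + 55 → 03:55, 2021-10-30 + 1 day = 2021-10-31
→ 2021-10-31 03:55 BLX

2021-10-31 03:55 BLX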